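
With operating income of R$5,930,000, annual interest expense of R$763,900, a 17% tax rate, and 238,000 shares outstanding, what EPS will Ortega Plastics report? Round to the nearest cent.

Pre-tax income = R$5,930,000 − R$763,900.00 = R$5,166,100.00.
Net income = R$5,166,100.00 × (1 − 0.17) = R$4,287,863.00.
EPS = R$4,287,863.00 ÷ 238,000 = R$18.02.

R$18.02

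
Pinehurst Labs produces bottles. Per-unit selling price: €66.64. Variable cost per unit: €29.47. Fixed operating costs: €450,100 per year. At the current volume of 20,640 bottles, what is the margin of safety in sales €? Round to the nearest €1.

€568,491

Unit CM = price − variable cost = €66.64 − €29.47 = €37.17. Break-even units = €450,100 ÷ €37.17 = 12,109.23; break-even revenue = 12,109.23 × €66.64 = €806,958.95.
Current sales = 20,640 × €66.64 = €1,375,449.60.
Margin of safety = €1,375,449.60 − €806,958.95 = €568,491.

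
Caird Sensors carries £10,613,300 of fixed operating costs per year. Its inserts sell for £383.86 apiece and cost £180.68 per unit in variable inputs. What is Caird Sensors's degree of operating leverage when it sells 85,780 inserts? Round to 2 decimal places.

2.56

Total contribution margin = 85,780 × £203.18 = £17,428,780.40.
Operating income = contribution − fixed costs = £17,428,780.40 − £10,613,300 = £6,815,480.40.
Degree of operating leverage = £17,428,780.40 / £6,815,480.40 = 2.5572.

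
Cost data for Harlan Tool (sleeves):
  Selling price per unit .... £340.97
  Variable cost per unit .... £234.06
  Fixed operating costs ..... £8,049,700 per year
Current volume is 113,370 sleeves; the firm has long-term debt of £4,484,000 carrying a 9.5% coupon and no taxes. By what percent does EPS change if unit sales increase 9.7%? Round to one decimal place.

Contribution at this volume is 113,370 × £106.91 = £12,120,386.70.
Subtracting fixed costs: EBIT = £12,120,386.70 − £8,049,700 = £4,070,686.70.
Interest = £425,980.00, so EBIT − I = £3,644,706.70.
Degree of combined leverage = contribution ÷ (EBIT − I) = £12,120,386.70 ÷ £3,644,706.70 = 3.3255.
%ΔEPS = DCL × %ΔSales = 3.3255 × +9.7% = +32.3%.

+32.3%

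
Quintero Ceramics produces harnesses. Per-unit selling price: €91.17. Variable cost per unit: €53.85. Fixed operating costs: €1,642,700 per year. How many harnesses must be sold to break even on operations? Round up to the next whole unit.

Contribution margin per unit = €91.17 − €53.85 = €37.32.
Units to break even: €1,642,700 ÷ €37.32 = 44,016.61, rounded up to 44,017.

44,017 harnesses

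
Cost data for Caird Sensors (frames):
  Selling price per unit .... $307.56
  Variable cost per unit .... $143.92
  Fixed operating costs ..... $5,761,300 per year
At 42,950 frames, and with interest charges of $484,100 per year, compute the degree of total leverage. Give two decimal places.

8.98

Total contribution margin = 42,950 × $163.64 = $7,028,338.00.
EBIT = $7,028,338.00 − $5,761,300 = $1,267,038.00. Interest = $484,100.00.
DOL = $7,028,338.00 ÷ $1,267,038.00 = 5.5471; DFL = $1,267,038.00 ÷ $782,938.00 = 1.6183.
DCL = DOL × DFL = 5.5471 × 1.6183 = 8.9769.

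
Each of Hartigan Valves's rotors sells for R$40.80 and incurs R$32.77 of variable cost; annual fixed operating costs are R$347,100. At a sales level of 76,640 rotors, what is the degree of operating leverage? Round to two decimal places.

Contribution at this volume is 76,640 × R$8.03 = R$615,419.20.
Operating income = contribution − fixed costs = R$615,419.20 − R$347,100 = R$268,319.20.
DOL = contribution ÷ EBIT = R$615,419.20 ÷ R$268,319.20 = 2.2936.

2.29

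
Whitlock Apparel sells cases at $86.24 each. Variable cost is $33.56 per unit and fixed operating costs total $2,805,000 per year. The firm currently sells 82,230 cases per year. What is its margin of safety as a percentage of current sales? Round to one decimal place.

35.2%

Unit CM = price − variable cost = $86.24 − $33.56 = $52.68. Break-even units = $2,805,000 ÷ $52.68 = 53,246.01; break-even revenue = 53,246.01 × $86.24 = $4,591,936.22.
Actual sales revenue = 82,230 × $86.24 = $7,091,515.20.
Margin of safety = ($7,091,515.20 − $4,591,936.22) ÷ $7,091,515.20 = 35.2%.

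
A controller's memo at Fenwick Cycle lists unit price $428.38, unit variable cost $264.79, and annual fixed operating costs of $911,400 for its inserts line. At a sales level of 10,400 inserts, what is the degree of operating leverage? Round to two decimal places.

At 10,400 units, contribution = 10,400 × $163.59 = $1,701,336.00.
Operating income = contribution − fixed costs = $1,701,336.00 − $911,400 = $789,936.00.
So DOL = total CM / EBIT = $1,701,336.00 / $789,936.00 = 2.1538.

2.15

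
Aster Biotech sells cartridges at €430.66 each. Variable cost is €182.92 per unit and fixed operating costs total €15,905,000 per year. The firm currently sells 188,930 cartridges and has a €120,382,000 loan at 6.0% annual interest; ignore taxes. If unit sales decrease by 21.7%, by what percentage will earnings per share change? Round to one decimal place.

-42.9%

Contribution at this volume is 188,930 × €247.74 = €46,805,518.20.
Subtracting fixed costs: EBIT = €46,805,518.20 − €15,905,000 = €30,900,518.20.
Interest = €7,222,920.00, so EBIT − I = €23,677,598.20.
Degree of combined leverage = contribution ÷ (EBIT − I) = €46,805,518.20 ÷ €23,677,598.20 = 1.9768.
%ΔEPS = DCL × %ΔSales = 1.9768 × -21.7% = -42.9%.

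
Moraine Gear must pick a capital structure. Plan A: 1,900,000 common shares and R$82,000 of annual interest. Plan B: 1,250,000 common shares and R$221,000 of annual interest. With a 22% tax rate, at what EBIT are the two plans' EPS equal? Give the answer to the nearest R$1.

R$488,308

At indifference, (EBIT − 82,000)(1 − t)/1,900,000 = (EBIT − 221,000)(1 − t)/1,250,000.
Cancelling (1 − t) and cross-multiplying: 1,250,000·(EBIT − 82,000) = 1,900,000·(EBIT − 221,000).
EBIT × (1,900,000 − 1,250,000) = 221,000 × 1,900,000 − 82,000 × 1,250,000 = 317,400,000,000, so EBIT = 317,400,000,000 ÷ 650,000 = 488,307.69.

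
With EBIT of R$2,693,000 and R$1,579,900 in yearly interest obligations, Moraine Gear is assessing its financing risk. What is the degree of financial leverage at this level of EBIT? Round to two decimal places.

Interest = R$1,579,900.00.
DFL = EBIT ÷ (EBIT − I) = R$2,693,000 ÷ (R$2,693,000 − R$1,579,900.00) = R$2,693,000 ÷ R$1,113,100.00 = 2.4194.

2.42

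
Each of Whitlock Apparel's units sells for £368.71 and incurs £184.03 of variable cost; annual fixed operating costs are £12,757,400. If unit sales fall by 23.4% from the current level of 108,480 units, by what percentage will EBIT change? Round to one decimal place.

Total contribution margin = 108,480 × £184.68 = £20,034,086.40.
EBIT = £20,034,086.40 − £12,757,400 = £7,276,686.40.
So DOL = total CM / EBIT = £20,034,086.40 / £7,276,686.40 = 2.7532.
Operating income changes by 2.7532 × -23.4% = -64.4%.

-64.4%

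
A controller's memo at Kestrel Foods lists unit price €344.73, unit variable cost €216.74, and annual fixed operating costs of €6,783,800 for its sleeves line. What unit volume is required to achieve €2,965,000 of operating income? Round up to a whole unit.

76,169 sleeves

Each unit contributes €344.73 − €216.74 = €127.99.
Need Q such that Q × €127.99 − €6,783,800 = €2,965,000, i.e. Q = €9,748,800 / €127.99 = 76,168.45 → 76,169.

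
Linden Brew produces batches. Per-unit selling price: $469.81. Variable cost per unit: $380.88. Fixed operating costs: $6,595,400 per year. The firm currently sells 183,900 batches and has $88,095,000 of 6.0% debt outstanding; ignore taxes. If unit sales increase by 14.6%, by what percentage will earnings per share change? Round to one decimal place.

Contribution at this volume is 183,900 × $88.93 = $16,354,227.00.
Operating income = contribution − fixed costs = $16,354,227.00 − $6,595,400 = $9,758,827.00.
After interest of $5,285,700.00, pre-tax earnings = $4,473,127.00.
Degree of combined leverage = contribution ÷ (EBIT − I) = $16,354,227.00 ÷ $4,473,127.00 = 3.6561.
%ΔEPS = DCL × %ΔSales = 3.6561 × +14.6% = +53.4%.

+53.4%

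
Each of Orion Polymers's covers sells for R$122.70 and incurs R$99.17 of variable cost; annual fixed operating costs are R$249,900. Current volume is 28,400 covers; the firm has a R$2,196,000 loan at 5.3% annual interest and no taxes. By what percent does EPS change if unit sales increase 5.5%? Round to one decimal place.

+12.2%

At 28,400 units, contribution = 28,400 × R$23.53 = R$668,252.00.
EBIT = R$668,252.00 − R$249,900 = R$418,352.00.
After interest of R$116,388.00, pre-tax earnings = R$301,964.00.
DCL = total CM / (EBIT − I) = R$668,252.00 / R$301,964.00 = 2.2130.
%ΔEPS = DCL × %ΔSales = 2.2130 × +5.5% = +12.2%.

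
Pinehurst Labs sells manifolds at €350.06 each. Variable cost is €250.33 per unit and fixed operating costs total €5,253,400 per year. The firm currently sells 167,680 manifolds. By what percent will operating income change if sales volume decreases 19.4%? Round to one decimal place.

-28.3%

Total contribution margin = 167,680 × €99.73 = €16,722,726.40.
Subtracting fixed costs: EBIT = €16,722,726.40 − €5,253,400 = €11,469,326.40.
DOL = contribution ÷ EBIT = €16,722,726.40 ÷ €11,469,326.40 = 1.4580.
Operating income changes by 1.4580 × -19.4% = -28.3%.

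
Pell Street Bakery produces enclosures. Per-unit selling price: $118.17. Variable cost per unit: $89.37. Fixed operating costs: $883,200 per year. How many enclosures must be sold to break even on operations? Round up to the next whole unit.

Contribution margin per unit = $118.17 − $89.37 = $28.80.
Break-even Q = $883,200 / $28.80 = 30,666.67 → 30,667 enclosures.

30,667 enclosures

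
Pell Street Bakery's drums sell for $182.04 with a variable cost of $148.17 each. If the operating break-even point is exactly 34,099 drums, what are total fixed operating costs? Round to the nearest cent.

$1,154,933.13

Each unit contributes $182.04 − $148.17 = $33.87.
Since BE = FC / CM, FC = 34,099 × $33.87 = $1,154,933.13.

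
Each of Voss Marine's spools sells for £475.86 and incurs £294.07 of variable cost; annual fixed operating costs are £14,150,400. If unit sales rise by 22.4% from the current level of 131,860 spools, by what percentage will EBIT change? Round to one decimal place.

+54.7%

Total contribution margin = 131,860 × £181.79 = £23,970,829.40.
Operating income = contribution − fixed costs = £23,970,829.40 − £14,150,400 = £9,820,429.40.
So DOL = total CM / EBIT = £23,970,829.40 / £9,820,429.40 = 2.4409.
Operating income changes by 2.4409 × +22.4% = +54.7%.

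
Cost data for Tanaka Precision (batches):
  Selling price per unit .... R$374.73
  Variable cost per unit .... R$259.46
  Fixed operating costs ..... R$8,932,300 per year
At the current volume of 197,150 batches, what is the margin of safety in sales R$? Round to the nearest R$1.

Contribution margin per unit = R$374.73 − R$259.46 = R$115.27. Break-even units = R$8,932,300 ÷ R$115.27 = 77,490.24; break-even revenue = 77,490.24 × R$374.73 = R$29,037,917.75.
Current sales = 197,150 × R$374.73 = R$73,878,019.50.
Margin of safety = R$73,878,019.50 − R$29,037,917.75 = R$44,840,102.

R$44,840,102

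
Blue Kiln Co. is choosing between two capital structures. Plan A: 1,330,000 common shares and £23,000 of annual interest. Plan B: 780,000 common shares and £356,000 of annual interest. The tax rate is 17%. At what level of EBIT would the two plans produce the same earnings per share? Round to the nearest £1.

At indifference, (EBIT − 23,000)(1 − t)/1,330,000 = (EBIT − 356,000)(1 − t)/780,000.
Cancelling (1 − t) and cross-multiplying: 780,000·(EBIT − 23,000) = 1,330,000·(EBIT − 356,000).
Solving, EBIT = (356,000·1,330,000 − 23,000·780,000) / (1,330,000 − 780,000) = 455,540,000,000 / 550,000 = 828,254.55.

£828,255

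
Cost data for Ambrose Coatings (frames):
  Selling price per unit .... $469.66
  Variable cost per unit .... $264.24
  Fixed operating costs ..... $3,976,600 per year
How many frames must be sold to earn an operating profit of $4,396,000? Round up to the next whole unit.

Contribution margin per unit = $469.66 − $264.24 = $205.42.
Required volume = (fixed costs + target profit) ÷ CM = ($3,976,600 + $4,396,000) ÷ $205.42 = 40,758.45, so 40,759 frames.

40,759 frames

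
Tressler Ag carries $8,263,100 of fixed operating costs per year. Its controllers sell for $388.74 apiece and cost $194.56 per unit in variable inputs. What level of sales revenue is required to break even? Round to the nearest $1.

CM per unit = $388.74 − $194.56 = $194.18; CM ratio = $194.18 / $388.74 = 0.4995.
Break-even revenue = fixed costs × price ÷ CM = $8,263,100 × $388.74 ÷ $194.18 = $16,542,370.

$16,542,370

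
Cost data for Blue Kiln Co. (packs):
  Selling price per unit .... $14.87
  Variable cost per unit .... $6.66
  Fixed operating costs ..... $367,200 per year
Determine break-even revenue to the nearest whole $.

$665,075

Contribution margin per unit = $14.87 − $6.66 = $8.21, a CM ratio of $8.21 ÷ $14.87 = 0.5521.
Break-even sales = FC ÷ CM ratio = $367,200 × $14.87 / $8.21 = $665,075.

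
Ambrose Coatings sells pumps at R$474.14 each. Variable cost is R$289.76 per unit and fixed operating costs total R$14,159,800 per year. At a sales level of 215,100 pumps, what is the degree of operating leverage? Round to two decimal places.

1.56

Total contribution margin = 215,100 × R$184.38 = R$39,660,138.00.
Subtracting fixed costs: EBIT = R$39,660,138.00 − R$14,159,800 = R$25,500,338.00.
So DOL = total CM / EBIT = R$39,660,138.00 / R$25,500,338.00 = 1.5553.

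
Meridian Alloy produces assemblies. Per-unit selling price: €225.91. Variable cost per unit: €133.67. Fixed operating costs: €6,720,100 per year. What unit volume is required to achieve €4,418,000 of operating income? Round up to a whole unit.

Unit CM = price − variable cost = €225.91 − €133.67 = €92.24.
Units = (FC + target) / CM = (€6,720,100 + €4,418,000) / €92.24 = 120,751.30, so 120,752 assemblies.

120,752 assemblies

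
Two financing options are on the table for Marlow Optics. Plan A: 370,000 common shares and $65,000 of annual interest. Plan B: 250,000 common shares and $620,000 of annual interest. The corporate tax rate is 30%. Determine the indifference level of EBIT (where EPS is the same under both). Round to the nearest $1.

At indifference, (EBIT − 65,000)(1 − t)/370,000 = (EBIT − 620,000)(1 − t)/250,000.
The (1 − t) factor cancels: (EBIT − 65,000) × 250,000 = (EBIT − 620,000) × 370,000.
EBIT × (370,000 − 250,000) = 620,000 × 370,000 − 65,000 × 250,000 = 213,150,000,000, so EBIT = 213,150,000,000 ÷ 120,000 = 1,776,250.00.

$1,776,250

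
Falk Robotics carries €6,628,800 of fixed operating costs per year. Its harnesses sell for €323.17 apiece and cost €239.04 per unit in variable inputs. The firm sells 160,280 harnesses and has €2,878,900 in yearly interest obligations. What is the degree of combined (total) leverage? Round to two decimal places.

3.39

At 160,280 units, contribution = 160,280 × €84.13 = €13,484,356.40.
EBIT = €13,484,356.40 − €6,628,800 = €6,855,556.40. Interest = €2,878,900.00.
DOL = €13,484,356.40 ÷ €6,855,556.40 = 1.9669; DFL = €6,855,556.40 ÷ €3,976,656.40 = 1.7239.
DCL = DOL × DFL = 1.9669 × 1.7239 = 3.3907.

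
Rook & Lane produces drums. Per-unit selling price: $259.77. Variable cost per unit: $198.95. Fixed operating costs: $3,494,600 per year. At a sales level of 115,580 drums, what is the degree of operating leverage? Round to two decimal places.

Contribution at this volume is 115,580 × $60.82 = $7,029,575.60.
Operating income = contribution − fixed costs = $7,029,575.60 − $3,494,600 = $3,534,975.60.
Degree of operating leverage = $7,029,575.60 / $3,534,975.60 = 1.9886.

1.99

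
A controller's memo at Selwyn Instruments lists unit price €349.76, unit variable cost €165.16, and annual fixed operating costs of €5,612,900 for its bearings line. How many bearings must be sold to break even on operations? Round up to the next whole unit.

Contribution margin per unit = €349.76 − €165.16 = €184.60.
Units to break even: €5,612,900 ÷ €184.60 = 30,405.74, rounded up to 30,406.

30,406 bearings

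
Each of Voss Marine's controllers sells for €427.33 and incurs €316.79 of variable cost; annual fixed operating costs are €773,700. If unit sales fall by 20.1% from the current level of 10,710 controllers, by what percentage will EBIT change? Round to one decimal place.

Total contribution margin = 10,710 × €110.54 = €1,183,883.40.
Subtracting fixed costs: EBIT = €1,183,883.40 − €773,700 = €410,183.40.
Degree of operating leverage = €1,183,883.40 / €410,183.40 = 2.8862.
Operating income changes by 2.8862 × -20.1% = -58.0%.

-58.0%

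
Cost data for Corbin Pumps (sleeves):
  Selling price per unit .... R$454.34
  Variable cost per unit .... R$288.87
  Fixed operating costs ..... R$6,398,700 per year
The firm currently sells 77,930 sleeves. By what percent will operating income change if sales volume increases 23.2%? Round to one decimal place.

Contribution at this volume is 77,930 × R$165.47 = R$12,895,077.10.
Subtracting fixed costs: EBIT = R$12,895,077.10 − R$6,398,700 = R$6,496,377.10.
Degree of operating leverage = R$12,895,077.10 / R$6,496,377.10 = 1.9850.
So EBIT moves 1.9850 × (+23.2%) = +46.1%.

+46.1%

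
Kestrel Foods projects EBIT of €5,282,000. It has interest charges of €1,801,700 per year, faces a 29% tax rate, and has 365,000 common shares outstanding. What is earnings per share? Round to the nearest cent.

€6.77

Pre-tax income = €5,282,000 − €1,801,700.00 = €3,480,300.00.
After tax at 29%: net income = €3,480,300.00 × 0.71 = €2,471,013.00.
Per share: €2,471,013.00 / 365,000 shares = €6.77.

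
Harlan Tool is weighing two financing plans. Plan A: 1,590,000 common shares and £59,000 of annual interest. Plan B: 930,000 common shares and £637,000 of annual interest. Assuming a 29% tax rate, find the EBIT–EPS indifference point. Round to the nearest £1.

£1,451,455

Set EPS_A = EPS_B: (EBIT − £59,000)(1 − 0.29) ÷ 1,590,000 = (EBIT − £637,000)(1 − 0.29) ÷ 930,000.
The (1 − t) factor cancels: (EBIT − 59,000) × 930,000 = (EBIT − 637,000) × 1,590,000.
EBIT × (1,590,000 − 930,000) = 637,000 × 1,590,000 − 59,000 × 930,000 = 957,960,000,000, so EBIT = 957,960,000,000 ÷ 660,000 = 1,451,454.55.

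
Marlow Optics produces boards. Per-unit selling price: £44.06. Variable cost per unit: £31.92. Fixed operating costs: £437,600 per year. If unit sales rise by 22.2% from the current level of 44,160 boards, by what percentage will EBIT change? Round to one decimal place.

At 44,160 units, contribution = 44,160 × £12.14 = £536,102.40.
Operating income = contribution − fixed costs = £536,102.40 − £437,600 = £98,502.40.
DOL = contribution ÷ EBIT = £536,102.40 ÷ £98,502.40 = 5.4425.
So EBIT moves 5.4425 × (+22.2%) = +120.8%.

+120.8%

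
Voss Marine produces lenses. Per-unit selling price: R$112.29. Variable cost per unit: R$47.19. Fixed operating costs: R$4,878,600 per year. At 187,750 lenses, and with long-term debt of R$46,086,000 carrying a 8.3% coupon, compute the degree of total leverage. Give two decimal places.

3.47

At 187,750 units, contribution = 187,750 × R$65.10 = R$12,222,525.00.
Operating income = contribution − fixed costs = R$12,222,525.00 − R$4,878,600 = R$7,343,925.00. Interest = R$3,825,138.00.
DOL = R$12,222,525.00 ÷ R$7,343,925.00 = 1.6643; DFL = R$7,343,925.00 ÷ R$3,518,787.00 = 2.0871.
DCL = DOL × DFL = 1.6643 × 2.0871 = 3.4736.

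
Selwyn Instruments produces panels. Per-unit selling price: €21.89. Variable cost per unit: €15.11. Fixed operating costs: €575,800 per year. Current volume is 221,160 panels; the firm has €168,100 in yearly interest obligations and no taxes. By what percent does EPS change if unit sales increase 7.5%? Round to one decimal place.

+14.9%

At 221,160 units, contribution = 221,160 × €6.78 = €1,499,464.80.
Operating income = contribution − fixed costs = €1,499,464.80 − €575,800 = €923,664.80.
Interest = €168,100.00, so EBIT − I = €755,564.80.
Degree of combined leverage = contribution ÷ (EBIT − I) = €1,499,464.80 ÷ €755,564.80 = 1.9846.
EPS therefore changes by 1.9846 × (+7.5%) = +14.9%.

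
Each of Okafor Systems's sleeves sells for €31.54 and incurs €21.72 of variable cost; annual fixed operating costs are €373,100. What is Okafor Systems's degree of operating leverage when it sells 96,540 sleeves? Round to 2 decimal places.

1.65

Contribution at this volume is 96,540 × €9.82 = €948,022.80.
EBIT = €948,022.80 − €373,100 = €574,922.80.
Degree of operating leverage = €948,022.80 / €574,922.80 = 1.6490.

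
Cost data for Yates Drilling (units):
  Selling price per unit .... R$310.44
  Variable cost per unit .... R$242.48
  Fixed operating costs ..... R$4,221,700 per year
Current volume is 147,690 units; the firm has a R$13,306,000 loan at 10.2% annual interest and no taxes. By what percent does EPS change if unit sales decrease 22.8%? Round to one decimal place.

Contribution at this volume is 147,690 × R$67.96 = R$10,037,012.40.
EBIT = R$10,037,012.40 − R$4,221,700 = R$5,815,312.40.
After interest of R$1,357,212.00, pre-tax earnings = R$4,458,100.40.
DCL = total CM / (EBIT − I) = R$10,037,012.40 / R$4,458,100.40 = 2.2514.
EPS therefore changes by 2.2514 × (-22.8%) = -51.3%.

-51.3%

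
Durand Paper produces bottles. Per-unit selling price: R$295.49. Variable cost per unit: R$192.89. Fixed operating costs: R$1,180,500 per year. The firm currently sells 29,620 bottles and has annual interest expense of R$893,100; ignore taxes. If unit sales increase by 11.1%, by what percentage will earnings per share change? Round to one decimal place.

Total contribution margin = 29,620 × R$102.60 = R$3,039,012.00.
EBIT = R$3,039,012.00 − R$1,180,500 = R$1,858,512.00.
After interest of R$893,100.00, pre-tax earnings = R$965,412.00.
Degree of combined leverage = contribution ÷ (EBIT − I) = R$3,039,012.00 ÷ R$965,412.00 = 3.1479.
EPS therefore changes by 3.1479 × (+11.1%) = +34.9%.

+34.9%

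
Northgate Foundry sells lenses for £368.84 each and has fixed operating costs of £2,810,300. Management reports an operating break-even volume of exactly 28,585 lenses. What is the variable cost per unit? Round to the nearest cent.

Contribution per unit must be FC / Q = £2,810,300 / 28,585 = £98.3138.
Variable cost per unit = £368.84 − £98.3138 = £270.53.

£270.53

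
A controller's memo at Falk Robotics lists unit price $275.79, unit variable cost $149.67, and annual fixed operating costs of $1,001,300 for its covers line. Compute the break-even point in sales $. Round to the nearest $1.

$2,189,570

CM per unit = $275.79 − $149.67 = $126.12; CM ratio = $126.12 / $275.79 = 0.4573.
Break-even revenue = fixed costs × price ÷ CM = $1,001,300 × $275.79 ÷ $126.12 = $2,189,570.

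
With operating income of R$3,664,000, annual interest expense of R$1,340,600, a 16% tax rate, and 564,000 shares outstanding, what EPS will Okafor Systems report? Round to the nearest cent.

R$3.46

Interest = R$1,340,600.00, so EBT = R$3,664,000 − R$1,340,600.00 = R$2,323,400.00.
Net income = R$2,323,400.00 × (1 − 0.16) = R$1,951,656.00.
EPS = R$1,951,656.00 ÷ 564,000 = R$3.46.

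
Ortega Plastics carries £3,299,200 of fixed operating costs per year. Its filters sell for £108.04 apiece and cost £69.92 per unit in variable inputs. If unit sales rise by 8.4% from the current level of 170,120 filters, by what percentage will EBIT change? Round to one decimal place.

+17.1%

Contribution at this volume is 170,120 × £38.12 = £6,484,974.40.
Operating income = contribution − fixed costs = £6,484,974.40 − £3,299,200 = £3,185,774.40.
So DOL = total CM / EBIT = £6,484,974.40 / £3,185,774.40 = 2.0356.
So EBIT moves 2.0356 × (+8.4%) = +17.1%.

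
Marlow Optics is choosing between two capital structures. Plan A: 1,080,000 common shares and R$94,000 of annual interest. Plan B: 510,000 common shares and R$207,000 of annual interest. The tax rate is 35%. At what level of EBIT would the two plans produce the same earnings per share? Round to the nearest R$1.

R$308,105

At indifference, (EBIT − 94,000)(1 − t)/1,080,000 = (EBIT − 207,000)(1 − t)/510,000.
The (1 − t) factor cancels: (EBIT − 94,000) × 510,000 = (EBIT − 207,000) × 1,080,000.
EBIT × (1,080,000 − 510,000) = 207,000 × 1,080,000 − 94,000 × 510,000 = 175,620,000,000, so EBIT = 175,620,000,000 ÷ 570,000 = 308,105.26.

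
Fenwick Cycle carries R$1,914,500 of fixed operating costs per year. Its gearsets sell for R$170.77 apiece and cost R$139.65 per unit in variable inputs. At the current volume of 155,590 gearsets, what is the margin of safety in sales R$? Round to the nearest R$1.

R$16,064,347

Each unit contributes R$170.77 − R$139.65 = R$31.12. Break-even units = R$1,914,500 ÷ R$31.12 = 61,519.92; break-even revenue = 61,519.92 × R$170.77 = R$10,505,757.23.
Current sales = 155,590 × R$170.77 = R$26,570,104.30.
Margin of safety = R$26,570,104.30 − R$10,505,757.23 = R$16,064,347.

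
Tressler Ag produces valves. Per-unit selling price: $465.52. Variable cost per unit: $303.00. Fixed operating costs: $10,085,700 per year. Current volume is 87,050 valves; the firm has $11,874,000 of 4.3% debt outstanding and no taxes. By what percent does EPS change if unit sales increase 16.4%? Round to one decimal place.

Contribution at this volume is 87,050 × $162.52 = $14,147,366.00.
Operating income = contribution − fixed costs = $14,147,366.00 − $10,085,700 = $4,061,666.00.
After interest of $510,582.00, pre-tax earnings = $3,551,084.00.
Degree of combined leverage = contribution ÷ (EBIT − I) = $14,147,366.00 ÷ $3,551,084.00 = 3.9840.
%ΔEPS = DCL × %ΔSales = 3.9840 × +16.4% = +65.3%.

+65.3%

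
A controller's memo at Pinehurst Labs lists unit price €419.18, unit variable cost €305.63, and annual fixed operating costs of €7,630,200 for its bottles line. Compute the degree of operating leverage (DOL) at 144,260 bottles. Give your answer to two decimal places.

Contribution at this volume is 144,260 × €113.55 = €16,380,723.00.
Subtracting fixed costs: EBIT = €16,380,723.00 − €7,630,200 = €8,750,523.00.
So DOL = total CM / EBIT = €16,380,723.00 / €8,750,523.00 = 1.8720.

1.87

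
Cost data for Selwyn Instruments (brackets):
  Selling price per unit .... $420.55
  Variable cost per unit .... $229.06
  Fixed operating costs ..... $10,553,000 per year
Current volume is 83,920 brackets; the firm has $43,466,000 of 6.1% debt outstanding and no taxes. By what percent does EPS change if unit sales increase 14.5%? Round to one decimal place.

+81.3%

At 83,920 units, contribution = 83,920 × $191.49 = $16,069,840.80.
Operating income = contribution − fixed costs = $16,069,840.80 − $10,553,000 = $5,516,840.80.
After interest of $2,651,426.00, pre-tax earnings = $2,865,414.80.
Degree of combined leverage = contribution ÷ (EBIT − I) = $16,069,840.80 ÷ $2,865,414.80 = 5.6082.
EPS therefore changes by 5.6082 × (+14.5%) = +81.3%.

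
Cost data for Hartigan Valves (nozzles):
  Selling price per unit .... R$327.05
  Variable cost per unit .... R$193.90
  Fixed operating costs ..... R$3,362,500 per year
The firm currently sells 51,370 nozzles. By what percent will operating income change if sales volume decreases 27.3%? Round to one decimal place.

Contribution at this volume is 51,370 × R$133.15 = R$6,839,915.50.
Operating income = contribution − fixed costs = R$6,839,915.50 − R$3,362,500 = R$3,477,415.50.
So DOL = total CM / EBIT = R$6,839,915.50 / R$3,477,415.50 = 1.9670.
Operating income changes by 1.9670 × -27.3% = -53.7%.

-53.7%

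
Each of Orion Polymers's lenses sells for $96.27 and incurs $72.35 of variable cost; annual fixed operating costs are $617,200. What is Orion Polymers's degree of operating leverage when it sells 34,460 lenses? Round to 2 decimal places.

Total contribution margin = 34,460 × $23.92 = $824,283.20.
EBIT = $824,283.20 − $617,200 = $207,083.20.
So DOL = total CM / EBIT = $824,283.20 / $207,083.20 = 3.9804.

3.98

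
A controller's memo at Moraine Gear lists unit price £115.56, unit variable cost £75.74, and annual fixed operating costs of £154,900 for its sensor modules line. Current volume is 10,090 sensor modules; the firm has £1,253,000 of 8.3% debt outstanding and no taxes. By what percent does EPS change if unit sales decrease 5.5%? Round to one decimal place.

-15.5%

Contribution at this volume is 10,090 × £39.82 = £401,783.80.
Operating income = contribution − fixed costs = £401,783.80 − £154,900 = £246,883.80.
After interest of £103,999.00, pre-tax earnings = £142,884.80.
DCL = total CM / (EBIT − I) = £401,783.80 / £142,884.80 = 2.8119.
EPS therefore changes by 2.8119 × (-5.5%) = -15.5%.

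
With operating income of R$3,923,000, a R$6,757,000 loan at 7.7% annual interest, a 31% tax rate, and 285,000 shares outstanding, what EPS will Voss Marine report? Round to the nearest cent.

R$8.24

Interest = R$520,289.00, so EBT = R$3,923,000 − R$520,289.00 = R$3,402,711.00.
After tax at 31%: net income = R$3,402,711.00 × 0.69 = R$2,347,870.59.
Per share: R$2,347,870.59 / 285,000 shares = R$8.24.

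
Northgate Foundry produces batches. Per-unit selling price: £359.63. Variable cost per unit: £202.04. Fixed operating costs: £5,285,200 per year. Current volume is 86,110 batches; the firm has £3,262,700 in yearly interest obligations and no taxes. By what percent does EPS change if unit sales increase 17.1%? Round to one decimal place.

At 86,110 units, contribution = 86,110 × £157.59 = £13,570,074.90.
Operating income = contribution − fixed costs = £13,570,074.90 − £5,285,200 = £8,284,874.90.
After interest of £3,262,700.00, pre-tax earnings = £5,022,174.90.
Degree of combined leverage = contribution ÷ (EBIT − I) = £13,570,074.90 ÷ £5,022,174.90 = 2.7020.
EPS therefore changes by 2.7020 × (+17.1%) = +46.2%.

+46.2%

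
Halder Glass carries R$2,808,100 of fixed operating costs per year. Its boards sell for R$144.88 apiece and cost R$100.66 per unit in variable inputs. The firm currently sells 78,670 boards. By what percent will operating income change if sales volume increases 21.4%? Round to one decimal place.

+111.0%

Total contribution margin = 78,670 × R$44.22 = R$3,478,787.40.
Subtracting fixed costs: EBIT = R$3,478,787.40 − R$2,808,100 = R$670,687.40.
Degree of operating leverage = R$3,478,787.40 / R$670,687.40 = 5.1869.
%ΔEBIT = DOL × %ΔSales = 5.1869 × +21.4% = +111.0%.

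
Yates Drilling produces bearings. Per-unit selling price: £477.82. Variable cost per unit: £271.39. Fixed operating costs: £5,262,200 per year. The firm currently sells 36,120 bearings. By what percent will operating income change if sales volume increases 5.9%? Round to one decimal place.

Total contribution margin = 36,120 × £206.43 = £7,456,251.60.
Operating income = contribution − fixed costs = £7,456,251.60 − £5,262,200 = £2,194,051.60.
Degree of operating leverage = £7,456,251.60 / £2,194,051.60 = 3.3984.
So EBIT moves 3.3984 × (+5.9%) = +20.1%.

+20.1%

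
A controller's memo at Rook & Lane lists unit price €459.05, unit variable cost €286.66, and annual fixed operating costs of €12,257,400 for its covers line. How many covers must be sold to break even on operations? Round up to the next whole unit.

Unit CM = price − variable cost = €459.05 − €286.66 = €172.39.
Break-even volume = fixed costs ÷ CM per unit = €12,257,400 ÷ €172.39 = 71,102.73, so 71,103 covers.

71,103 covers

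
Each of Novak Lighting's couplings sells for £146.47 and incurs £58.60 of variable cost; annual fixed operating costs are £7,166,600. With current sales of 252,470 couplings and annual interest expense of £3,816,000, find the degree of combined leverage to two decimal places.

1.98

At 252,470 units, contribution = 252,470 × £87.87 = £22,184,538.90.
Operating income = contribution − fixed costs = £22,184,538.90 − £7,166,600 = £15,017,938.90. Interest = £3,816,000.00.
DOL = £22,184,538.90 ÷ £15,017,938.90 = 1.4772; DFL = £15,017,938.90 ÷ £11,201,938.90 = 1.3407.
DCL = DOL × DFL = 1.4772 × 1.3407 = 1.9805.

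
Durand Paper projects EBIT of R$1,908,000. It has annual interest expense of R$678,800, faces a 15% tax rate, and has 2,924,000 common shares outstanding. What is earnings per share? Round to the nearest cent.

R$0.36

Interest = R$678,800.00, so EBT = R$1,908,000 − R$678,800.00 = R$1,229,200.00.
After tax at 15%: net income = R$1,229,200.00 × 0.85 = R$1,044,820.00.
Per share: R$1,044,820.00 / 2,924,000 shares = R$0.36.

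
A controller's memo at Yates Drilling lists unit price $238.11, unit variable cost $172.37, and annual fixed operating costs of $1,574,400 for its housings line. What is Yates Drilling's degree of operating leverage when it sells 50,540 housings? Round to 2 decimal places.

1.90

Total contribution margin = 50,540 × $65.74 = $3,322,499.60.
EBIT = $3,322,499.60 − $1,574,400 = $1,748,099.60.
DOL = contribution ÷ EBIT = $3,322,499.60 ÷ $1,748,099.60 = 1.9006.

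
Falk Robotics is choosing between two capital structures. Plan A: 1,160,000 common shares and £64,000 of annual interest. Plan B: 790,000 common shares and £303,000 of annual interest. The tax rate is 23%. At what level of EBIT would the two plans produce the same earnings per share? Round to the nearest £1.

£813,297

At indifference, (EBIT − 64,000)(1 − t)/1,160,000 = (EBIT − 303,000)(1 − t)/790,000.
Cancelling (1 − t) and cross-multiplying: 790,000·(EBIT − 64,000) = 1,160,000·(EBIT − 303,000).
EBIT × (1,160,000 − 790,000) = 303,000 × 1,160,000 − 64,000 × 790,000 = 300,920,000,000, so EBIT = 300,920,000,000 ÷ 370,000 = 813,297.30.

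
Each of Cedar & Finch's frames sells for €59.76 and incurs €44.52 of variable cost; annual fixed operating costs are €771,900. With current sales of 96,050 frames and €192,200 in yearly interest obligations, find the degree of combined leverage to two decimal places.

2.93

At 96,050 units, contribution = 96,050 × €15.24 = €1,463,802.00.
Operating income = contribution − fixed costs = €1,463,802.00 − €771,900 = €691,902.00. Interest = €192,200.00, so EBIT − I = €499,702.00.
Degree of total leverage = total CM / (EBIT − interest) = €1,463,802.00 / €499,702.00 = 2.9293.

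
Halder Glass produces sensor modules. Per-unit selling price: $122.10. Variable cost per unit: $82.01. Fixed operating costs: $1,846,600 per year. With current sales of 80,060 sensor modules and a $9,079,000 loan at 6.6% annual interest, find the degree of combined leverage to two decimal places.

Contribution at this volume is 80,060 × $40.09 = $3,209,605.40.
Subtracting fixed costs: EBIT = $3,209,605.40 − $1,846,600 = $1,363,005.40. Interest = $599,214.00, so EBIT − I = $763,791.40.
DCL = contribution ÷ (EBIT − I) = $3,209,605.40 ÷ $763,791.40 = 4.2022.

4.20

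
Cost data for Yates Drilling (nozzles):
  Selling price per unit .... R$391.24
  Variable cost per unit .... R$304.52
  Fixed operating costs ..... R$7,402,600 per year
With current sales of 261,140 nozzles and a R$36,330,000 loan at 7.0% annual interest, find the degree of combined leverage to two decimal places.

Contribution at this volume is 261,140 × R$86.72 = R$22,646,060.80.
Operating income = contribution − fixed costs = R$22,646,060.80 − R$7,402,600 = R$15,243,460.80. Interest = R$2,543,100.00.
DOL = R$22,646,060.80 ÷ R$15,243,460.80 = 1.4856; DFL = R$15,243,460.80 ÷ R$12,700,360.80 = 1.2002.
DCL = DOL × DFL = 1.4856 × 1.2002 = 1.7830.

1.78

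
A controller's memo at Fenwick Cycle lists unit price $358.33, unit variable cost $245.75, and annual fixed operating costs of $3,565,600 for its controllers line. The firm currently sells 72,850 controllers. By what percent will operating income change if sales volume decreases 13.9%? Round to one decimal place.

Contribution at this volume is 72,850 × $112.58 = $8,201,453.00.
EBIT = $8,201,453.00 − $3,565,600 = $4,635,853.00.
Degree of operating leverage = $8,201,453.00 / $4,635,853.00 = 1.7691.
So EBIT moves 1.7691 × (-13.9%) = -24.6%.

-24.6%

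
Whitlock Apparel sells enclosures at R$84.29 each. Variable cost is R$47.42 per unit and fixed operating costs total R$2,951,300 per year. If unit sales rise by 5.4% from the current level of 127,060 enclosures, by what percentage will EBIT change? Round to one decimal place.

+14.6%

Total contribution margin = 127,060 × R$36.87 = R$4,684,702.20.
EBIT = R$4,684,702.20 − R$2,951,300 = R$1,733,402.20.
DOL = contribution ÷ EBIT = R$4,684,702.20 ÷ R$1,733,402.20 = 2.7026.
%ΔEBIT = DOL × %ΔSales = 2.7026 × +5.4% = +14.6%.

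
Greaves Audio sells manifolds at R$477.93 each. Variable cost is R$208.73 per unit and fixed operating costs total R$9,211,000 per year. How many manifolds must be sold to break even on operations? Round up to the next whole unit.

34,217 manifolds

Contribution margin per unit = R$477.93 − R$208.73 = R$269.20.
Units to break even: R$9,211,000 ÷ R$269.20 = 34,216.20, rounded up to 34,217.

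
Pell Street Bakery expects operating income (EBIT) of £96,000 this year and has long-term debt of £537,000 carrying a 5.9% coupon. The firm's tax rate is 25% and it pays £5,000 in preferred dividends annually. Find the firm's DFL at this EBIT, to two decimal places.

Interest = £31,683.00.
Pre-tax preferred-dividend burden = £5,000 ÷ (1 − 0.25) = £6,666.67.
DFL = EBIT ÷ [EBIT − I − D_p/(1−t)] = £96,000 ÷ [£96,000 − £31,683.00 − £6,666.67] = £96,000 ÷ £57,650.33 = 1.6652.

1.67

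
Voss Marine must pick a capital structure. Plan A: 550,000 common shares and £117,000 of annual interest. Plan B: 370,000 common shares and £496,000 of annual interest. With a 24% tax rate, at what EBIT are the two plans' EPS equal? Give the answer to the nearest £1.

At indifference, (EBIT − 117,000)(1 − t)/550,000 = (EBIT − 496,000)(1 − t)/370,000.
The (1 − t) factor cancels: (EBIT − 117,000) × 370,000 = (EBIT − 496,000) × 550,000.
Solving, EBIT = (496,000·550,000 − 117,000·370,000) / (550,000 − 370,000) = 229,510,000,000 / 180,000 = 1,275,055.56.

£1,275,056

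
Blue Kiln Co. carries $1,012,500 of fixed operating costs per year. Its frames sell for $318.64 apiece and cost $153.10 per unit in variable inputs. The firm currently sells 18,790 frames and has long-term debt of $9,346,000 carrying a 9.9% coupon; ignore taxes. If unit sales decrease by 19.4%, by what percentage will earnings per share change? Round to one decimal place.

At 18,790 units, contribution = 18,790 × $165.54 = $3,110,496.60.
Operating income = contribution − fixed costs = $3,110,496.60 − $1,012,500 = $2,097,996.60.
After interest of $925,254.00, pre-tax earnings = $1,172,742.60.
DCL = total CM / (EBIT − I) = $3,110,496.60 / $1,172,742.60 = 2.6523.
EPS therefore changes by 2.6523 × (-19.4%) = -51.5%.

-51.5%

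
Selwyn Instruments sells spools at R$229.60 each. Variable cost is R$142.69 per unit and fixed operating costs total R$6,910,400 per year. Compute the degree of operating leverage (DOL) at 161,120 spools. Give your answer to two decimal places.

Total contribution margin = 161,120 × R$86.91 = R$14,002,939.20.
EBIT = R$14,002,939.20 − R$6,910,400 = R$7,092,539.20.
Degree of operating leverage = R$14,002,939.20 / R$7,092,539.20 = 1.9743.

1.97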